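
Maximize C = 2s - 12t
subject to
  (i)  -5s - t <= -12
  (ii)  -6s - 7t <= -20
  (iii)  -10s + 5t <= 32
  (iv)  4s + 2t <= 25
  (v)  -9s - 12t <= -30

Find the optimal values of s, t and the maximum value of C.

s = 8, t = -7/2, maximum C = 58

Vertices and C = 2s - 12t:
  (64/29, 28/29) → C = -208/29
  (4/5, 8) → C = -472/5
  (10/3, 0) → C = 20/3
  (61/40, 189/20) → C = -2207/20
  (8, -7/2) → C = 58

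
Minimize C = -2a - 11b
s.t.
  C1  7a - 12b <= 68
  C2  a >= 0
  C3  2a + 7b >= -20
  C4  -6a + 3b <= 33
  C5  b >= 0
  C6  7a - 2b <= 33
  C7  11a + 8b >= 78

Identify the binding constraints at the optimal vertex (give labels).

Vertices and C = -2a - 11b:
  (0, 11) → C = -121
  (0, 39/4) → C = -429/4
  (55/3, 143/3) → C = -561
  (70/13, 61/26) → C = -951/26

The minimum is at (55/3, 143/3). Substituting into each constraint, equality holds for C4 and C6; the remaining constraints have slack.

C4 and C6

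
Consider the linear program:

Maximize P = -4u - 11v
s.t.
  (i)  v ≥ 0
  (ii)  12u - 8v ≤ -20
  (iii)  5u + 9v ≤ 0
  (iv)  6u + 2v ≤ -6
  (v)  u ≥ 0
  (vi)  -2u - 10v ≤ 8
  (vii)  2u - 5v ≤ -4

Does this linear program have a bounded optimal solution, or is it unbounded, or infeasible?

infeasible

The boundaries v = 0 and -2u - 10v = 8 meet at (-4, 0), but that point violates u ≥ 0. Every candidate vertex is excluded by some other constraint, so the feasible region is empty.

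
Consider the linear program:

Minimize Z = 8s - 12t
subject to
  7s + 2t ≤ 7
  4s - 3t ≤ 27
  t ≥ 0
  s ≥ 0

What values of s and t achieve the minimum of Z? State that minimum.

Corner points and Z = 8s - 12t:
  (1, 0) → Z = 8
  (0, 7/2) → Z = -42
  (0, 0) → Z = 0

The optimum lies where 7s + 2t = 7 and s = 0.
Solving simultaneously gives s = 0, t = 7/2.

s = 0, t = 7/2, minimum Z = -42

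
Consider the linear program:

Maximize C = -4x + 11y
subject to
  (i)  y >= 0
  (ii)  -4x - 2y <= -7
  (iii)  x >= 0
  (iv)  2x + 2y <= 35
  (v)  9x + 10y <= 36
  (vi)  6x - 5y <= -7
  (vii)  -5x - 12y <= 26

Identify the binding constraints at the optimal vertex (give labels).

(iii) and (v)

Corner points and C = -4x + 11y:
  (0, 7/2) → C = 77/2
  (21/32, 35/16) → C = 343/16
  (0, 18/5) → C = 198/5
  (22/21, 93/35) → C = 2629/105

The maximum is at (0, 18/5). Substituting into each constraint, equality holds for (iii) and (v); the remaining constraints have slack.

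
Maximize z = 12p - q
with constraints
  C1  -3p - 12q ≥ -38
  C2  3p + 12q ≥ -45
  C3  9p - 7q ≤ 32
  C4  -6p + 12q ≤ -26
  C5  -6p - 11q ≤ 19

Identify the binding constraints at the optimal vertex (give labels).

Corner points and z = 12p - q:
  (101/33, -7/11) → z = 411/11
  (73/47, -121/47) → z = 997/47
  (29/69, -45/23) → z = 7

The maximum is at (101/33, -7/11). Substituting into each constraint, equality holds for C3 and C4; the remaining constraints have slack.

C3 and C4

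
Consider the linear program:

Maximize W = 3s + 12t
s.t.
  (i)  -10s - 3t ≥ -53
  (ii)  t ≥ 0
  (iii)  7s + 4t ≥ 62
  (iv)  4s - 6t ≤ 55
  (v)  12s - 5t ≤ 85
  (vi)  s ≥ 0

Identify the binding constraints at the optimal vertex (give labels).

Extreme points and W = 3s + 12t:
  (26/19, 249/19) → W = 3066/19
  (0, 53/3) → W = 212
  (0, 31/2) → W = 186

The maximum is at (0, 53/3). Substituting into each constraint, equality holds for (i) and (vi); the remaining constraints have slack.

(i) and (vi)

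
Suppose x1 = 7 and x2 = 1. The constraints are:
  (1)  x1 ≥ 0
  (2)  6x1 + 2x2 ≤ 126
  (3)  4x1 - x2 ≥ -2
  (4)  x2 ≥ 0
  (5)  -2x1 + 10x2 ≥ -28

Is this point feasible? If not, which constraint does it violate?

feasible

(1): 7 ≥ 0 ✓
(2): 44 ≤ 126 ✓
(3): 27 ≥ -2 ✓
(4): 1 ≥ 0 ✓
(5): -4 ≥ -28 ✓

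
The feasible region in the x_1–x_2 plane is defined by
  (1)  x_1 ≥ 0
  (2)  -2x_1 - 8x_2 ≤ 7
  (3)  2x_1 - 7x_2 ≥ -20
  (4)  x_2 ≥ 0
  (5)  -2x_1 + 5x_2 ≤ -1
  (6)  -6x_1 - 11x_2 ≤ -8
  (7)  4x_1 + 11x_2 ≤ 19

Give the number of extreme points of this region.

4

Intersecting each pair of boundary lines and keeping only the points that satisfy every inequality leaves:
  (4/3, 0)
  (19/4, 0)
  (51/52, 5/26)
  (53/21, 17/21)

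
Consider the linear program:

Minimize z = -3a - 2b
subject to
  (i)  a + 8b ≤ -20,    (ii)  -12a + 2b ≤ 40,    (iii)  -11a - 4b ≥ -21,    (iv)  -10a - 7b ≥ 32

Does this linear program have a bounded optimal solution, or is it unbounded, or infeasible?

Vertices and z = -3a - 2b:
  (-180/49, -100/49) → z = 740/49
  (-116/73, -168/73) → z = 684/73
  (275/37, -562/37) → z = 299/37
The feasible region has finitely many vertices and no improving ray; the minimum is 299/37 at (275/37, -562/37).

bounded optimum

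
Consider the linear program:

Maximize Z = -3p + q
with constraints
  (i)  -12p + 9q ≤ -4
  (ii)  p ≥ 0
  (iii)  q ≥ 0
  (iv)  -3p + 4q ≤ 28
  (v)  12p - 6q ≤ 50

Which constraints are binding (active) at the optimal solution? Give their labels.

(i) and (iii)

Vertices and Z = -3p + q:
  (1/3, 0) → Z = -1
  (71/6, 46/3) → Z = -121/6
  (25/6, 0) → Z = -25/2

The maximum is at (1/3, 0). Substituting into each constraint, equality holds for (i) and (iii); the remaining constraints have slack.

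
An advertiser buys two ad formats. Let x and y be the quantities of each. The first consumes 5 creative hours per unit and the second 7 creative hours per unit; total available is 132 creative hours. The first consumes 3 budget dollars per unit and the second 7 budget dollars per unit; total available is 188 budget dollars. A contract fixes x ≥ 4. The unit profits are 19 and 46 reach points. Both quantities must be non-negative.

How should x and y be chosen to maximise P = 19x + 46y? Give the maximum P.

x = 4, y = 16, maximum P = 812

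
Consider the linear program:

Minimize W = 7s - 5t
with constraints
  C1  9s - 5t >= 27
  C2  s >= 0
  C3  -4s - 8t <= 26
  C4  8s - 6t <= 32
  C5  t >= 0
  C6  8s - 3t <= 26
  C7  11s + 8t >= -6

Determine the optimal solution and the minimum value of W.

s = 49/13, t = 18/13, minimum W = 253/13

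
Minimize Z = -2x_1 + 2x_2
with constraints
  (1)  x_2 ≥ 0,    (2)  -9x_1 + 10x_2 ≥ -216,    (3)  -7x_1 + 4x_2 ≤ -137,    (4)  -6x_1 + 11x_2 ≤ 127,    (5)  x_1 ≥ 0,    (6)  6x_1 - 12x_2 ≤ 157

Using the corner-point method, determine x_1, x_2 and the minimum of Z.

Corner points and Z = -2x_1 + 2x_2:
  (24, 0) → Z = -48
  (137/7, 0) → Z = -274/7
  (3646/39, 813/13) → Z = -2414/39
  (2015/53, 1711/53) → Z = -608/53

The optimum lies where -9x_1 + 10x_2 = -216 and -6x_1 + 11x_2 = 127.
Solving simultaneously gives x_1 = 3646/39, x_2 = 813/13.

x_1 = 3646/39, x_2 = 813/13, minimum Z = -2414/39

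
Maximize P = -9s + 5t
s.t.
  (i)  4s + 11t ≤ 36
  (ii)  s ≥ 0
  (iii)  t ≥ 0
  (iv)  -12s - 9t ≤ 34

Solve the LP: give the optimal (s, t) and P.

s = 0, t = 36/11, maximum P = 180/11

The binding constraints are 4s + 11t = 36 and s = 0.
Solving simultaneously gives s = 0, t = 36/11.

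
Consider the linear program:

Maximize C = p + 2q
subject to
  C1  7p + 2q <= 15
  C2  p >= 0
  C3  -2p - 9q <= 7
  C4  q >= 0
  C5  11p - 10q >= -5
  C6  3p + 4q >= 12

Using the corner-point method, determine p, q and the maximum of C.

Vertices and C = p + 2q:
  (35/23, 50/23) → C = 135/23
  (18/11, 39/22) → C = 57/11
  (50/37, 147/74) → C = 197/37

The binding constraints are 7p + 2q = 15 and 11p - 10q = -5.
Solving simultaneously gives p = 35/23, q = 50/23.

p = 35/23, q = 50/23, maximum C = 135/23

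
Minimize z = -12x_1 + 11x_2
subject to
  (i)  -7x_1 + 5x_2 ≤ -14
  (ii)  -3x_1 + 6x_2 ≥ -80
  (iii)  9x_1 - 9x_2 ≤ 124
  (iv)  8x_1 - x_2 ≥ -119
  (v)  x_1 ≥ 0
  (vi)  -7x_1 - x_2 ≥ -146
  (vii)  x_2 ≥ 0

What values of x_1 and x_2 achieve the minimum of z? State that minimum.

The optimum lies where 9x_1 - 9x_2 = 124 and -7x_1 - x_2 = -146.
Solving simultaneously gives x_1 = 719/36, x_2 = 223/36.

x_1 = 719/36, x_2 = 223/36, minimum z = -6175/36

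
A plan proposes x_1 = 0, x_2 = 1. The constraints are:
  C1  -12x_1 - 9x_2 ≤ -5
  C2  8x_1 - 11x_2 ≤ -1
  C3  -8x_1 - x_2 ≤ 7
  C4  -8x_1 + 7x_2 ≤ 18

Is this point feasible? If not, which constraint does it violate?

feasible

C1: -9 ≤ -5 ✓
C2: -11 ≤ -1 ✓
C3: -1 ≤ 7 ✓
C4: 7 ≤ 18 ✓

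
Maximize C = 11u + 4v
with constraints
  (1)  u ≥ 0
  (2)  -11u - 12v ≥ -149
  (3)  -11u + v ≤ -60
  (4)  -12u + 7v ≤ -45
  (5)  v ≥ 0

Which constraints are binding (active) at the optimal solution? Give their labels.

(2) and (5)

Extreme points and C = 11u + 4v:
  (1583/221, 1293/221) → C = 22585/221
  (149/11, 0) → C = 149
  (75/13, 45/13) → C = 1005/13
  (60/11, 0) → C = 60

The maximum is at (149/11, 0). Substituting into each constraint, equality holds for (2) and (5); the remaining constraints have slack.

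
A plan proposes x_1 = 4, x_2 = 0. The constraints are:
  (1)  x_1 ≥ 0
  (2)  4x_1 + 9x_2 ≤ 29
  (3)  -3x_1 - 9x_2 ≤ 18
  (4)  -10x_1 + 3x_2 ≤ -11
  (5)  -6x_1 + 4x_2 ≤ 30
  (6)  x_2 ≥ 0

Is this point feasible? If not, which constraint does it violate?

(1): 4 ≥ 0 ✓
(2): 16 ≤ 29 ✓
(3): -12 ≤ 18 ✓
(4): -40 ≤ -11 ✓
(5): -24 ≤ 30 ✓
(6): 0 ≥ 0 ✓

feasible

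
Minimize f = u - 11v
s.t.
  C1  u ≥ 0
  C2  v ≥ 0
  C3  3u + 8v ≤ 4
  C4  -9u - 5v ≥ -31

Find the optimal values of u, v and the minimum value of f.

Extreme points and f = u - 11v:
  (0, 0) → f = 0
  (0, 1/2) → f = -11/2
  (4/3, 0) → f = 4/3

u = 0, v = 1/2, minimum f = -11/2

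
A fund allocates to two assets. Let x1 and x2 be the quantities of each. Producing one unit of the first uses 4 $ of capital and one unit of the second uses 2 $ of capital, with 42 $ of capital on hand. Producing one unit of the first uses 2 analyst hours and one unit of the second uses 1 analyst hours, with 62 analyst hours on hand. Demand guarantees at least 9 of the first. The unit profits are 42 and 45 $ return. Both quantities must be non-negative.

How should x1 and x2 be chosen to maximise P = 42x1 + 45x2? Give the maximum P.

Extreme points and P = 42x1 + 45x2:
  (21/2, 0) → P = 441
  (9, 0) → P = 378
  (9, 3) → P = 513

The binding constraints are 4x1 + 2x2 = 42 and x1 = 9.
Solving simultaneously gives x1 = 9, x2 = 3.

x1 = 9, x2 = 3, maximum P = 513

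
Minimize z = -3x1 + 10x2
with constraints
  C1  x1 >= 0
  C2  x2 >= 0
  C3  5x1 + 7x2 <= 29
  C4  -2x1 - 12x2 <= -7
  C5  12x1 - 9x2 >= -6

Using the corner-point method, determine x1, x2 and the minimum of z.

x1 = 29/5, x2 = 0, minimum z = -87/5

Corner points and z = -3x1 + 10x2:
  (0, 7/12) → z = 35/6
  (0, 2/3) → z = 20/3
  (29/5, 0) → z = -87/5
  (7/2, 0) → z = -21/2
  (73/43, 126/43) → z = 1041/43

The optimum lies where x2 = 0 and 5x1 + 7x2 = 29.
Solving simultaneously gives x1 = 29/5, x2 = 0.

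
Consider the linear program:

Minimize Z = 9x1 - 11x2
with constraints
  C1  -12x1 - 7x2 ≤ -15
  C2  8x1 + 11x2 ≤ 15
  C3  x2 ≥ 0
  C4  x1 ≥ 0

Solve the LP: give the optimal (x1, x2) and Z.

Feasible corners and Z = 9x1 - 11x2:
  (15/19, 15/19) → Z = -30/19
  (5/4, 0) → Z = 45/4
  (15/8, 0) → Z = 135/8

At the optimal vertex, -12x1 - 7x2 = -15 and 8x1 + 11x2 = 15.
Solving simultaneously gives x1 = 15/19, x2 = 15/19.

x1 = 15/19, x2 = 15/19, minimum Z = -30/19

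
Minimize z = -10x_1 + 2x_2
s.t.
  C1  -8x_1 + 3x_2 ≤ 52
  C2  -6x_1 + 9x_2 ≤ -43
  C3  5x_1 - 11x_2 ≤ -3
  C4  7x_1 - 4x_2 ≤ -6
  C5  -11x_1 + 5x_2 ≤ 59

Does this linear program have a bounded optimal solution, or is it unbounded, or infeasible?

The boundaries -8x_1 + 3x_2 = 52 and 7x_1 - 4x_2 = -6 meet at (-190/11, -316/11), but that point violates 5x_1 - 11x_2 ≤ -3. Every candidate vertex is excluded by some other constraint, so the feasible region is empty.

infeasible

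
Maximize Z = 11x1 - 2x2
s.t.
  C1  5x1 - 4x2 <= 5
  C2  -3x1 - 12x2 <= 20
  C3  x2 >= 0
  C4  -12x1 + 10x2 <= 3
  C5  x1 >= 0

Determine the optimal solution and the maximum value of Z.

x1 = 31, x2 = 75/2, maximum Z = 266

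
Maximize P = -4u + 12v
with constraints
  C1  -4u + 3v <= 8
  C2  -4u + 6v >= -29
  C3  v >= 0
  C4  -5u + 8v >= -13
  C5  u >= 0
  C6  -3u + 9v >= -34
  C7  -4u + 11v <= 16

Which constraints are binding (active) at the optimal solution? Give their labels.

C4 and C7

Extreme points and P = -4u + 12v:
  (13/5, 0) → P = -52/5
  (0, 0) → P = 0
  (271/23, 132/23) → P = 500/23
  (0, 16/11) → P = 192/11

The maximum is at (271/23, 132/23). Substituting into each constraint, equality holds for C4 and C7; the remaining constraints have slack.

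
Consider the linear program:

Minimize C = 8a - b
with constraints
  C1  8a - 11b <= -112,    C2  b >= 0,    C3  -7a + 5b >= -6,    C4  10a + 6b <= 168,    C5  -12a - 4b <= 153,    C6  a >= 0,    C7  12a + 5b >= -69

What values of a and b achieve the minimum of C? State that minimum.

Feasible corners and C = 8a - b:
  (588/79, 1232/79) → C = 3472/79
  (0, 112/11) → C = -112/11
  (0, 28) → C = -28

The optimum lies where 10a + 6b = 168 and a = 0.
Solving simultaneously gives a = 0, b = 28.

a = 0, b = 28, minimum C = -28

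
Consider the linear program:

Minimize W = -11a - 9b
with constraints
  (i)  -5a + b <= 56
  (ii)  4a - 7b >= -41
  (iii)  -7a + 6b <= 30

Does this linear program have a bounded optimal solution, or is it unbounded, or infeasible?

unbounded

From the feasible point (-306/23, -242/23), moving in the direction (7, 4) keeps every constraint satisfied while W decreases without bound.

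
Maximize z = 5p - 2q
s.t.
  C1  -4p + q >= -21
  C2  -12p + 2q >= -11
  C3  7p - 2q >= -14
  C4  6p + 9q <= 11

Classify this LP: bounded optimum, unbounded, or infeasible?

From the feasible point (-31/4, -52), moving in the direction (-2, -7) keeps every constraint satisfied while z increases without bound.

unbounded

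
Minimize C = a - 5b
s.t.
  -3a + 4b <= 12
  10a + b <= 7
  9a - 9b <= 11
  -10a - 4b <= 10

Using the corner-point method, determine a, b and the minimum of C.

a = 16/43, b = 141/43, minimum C = -689/43

The optimum lies where -3a + 4b = 12 and 10a + b = 7.
Solving simultaneously gives a = 16/43, b = 141/43.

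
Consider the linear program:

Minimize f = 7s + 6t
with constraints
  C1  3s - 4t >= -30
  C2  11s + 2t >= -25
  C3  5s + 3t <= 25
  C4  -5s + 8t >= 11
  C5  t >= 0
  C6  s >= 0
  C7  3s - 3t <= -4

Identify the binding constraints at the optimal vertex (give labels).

C4 and C6

Corner points and f = 7s + 6t:
  (10/29, 225/29) → f = 1420/29
  (0, 15/2) → f = 45
  (21/8, 95/24) → f = 337/8
  (0, 11/8) → f = 33/4
  (1/9, 13/9) → f = 85/9

The minimum is at (0, 11/8). Substituting into each constraint, equality holds for C4 and C6; the remaining constraints have slack.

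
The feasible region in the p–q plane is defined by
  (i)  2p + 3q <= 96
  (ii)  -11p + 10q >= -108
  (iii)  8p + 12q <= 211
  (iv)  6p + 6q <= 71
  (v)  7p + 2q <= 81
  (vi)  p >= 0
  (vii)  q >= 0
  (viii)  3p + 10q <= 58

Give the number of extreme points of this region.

Intersecting each pair of boundary lines and keeping only the points that satisfy every inequality leaves:
  (97/9, 19/18)
  (108/11, 0)
  (181/21, 45/14)
  (0, 0)
  (0, 29/5)

5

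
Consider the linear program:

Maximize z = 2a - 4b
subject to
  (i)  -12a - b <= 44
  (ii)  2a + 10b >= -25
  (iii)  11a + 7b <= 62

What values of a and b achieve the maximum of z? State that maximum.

a = 265/32, b = -133/32, maximum z = 531/16

Feasible corners and z = 2a - 4b:
  (-415/118, -106/59) → z = 9/59
  (-370/73, 1228/73) → z = -5652/73
  (265/32, -133/32) → z = 531/16

The binding constraints are 2a + 10b = -25 and 11a + 7b = 62.
Solving simultaneously gives a = 265/32, b = -133/32.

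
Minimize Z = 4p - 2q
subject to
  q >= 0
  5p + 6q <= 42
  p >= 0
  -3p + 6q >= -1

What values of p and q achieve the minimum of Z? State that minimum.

p = 0, q = 7, minimum Z = -14

Extreme points and Z = 4p - 2q:
  (0, 0) → Z = 0
  (1/3, 0) → Z = 4/3
  (0, 7) → Z = -14
  (43/8, 121/48) → Z = 395/24

The optimum lies where 5p + 6q = 42 and p = 0.
Solving simultaneously gives p = 0, q = 7.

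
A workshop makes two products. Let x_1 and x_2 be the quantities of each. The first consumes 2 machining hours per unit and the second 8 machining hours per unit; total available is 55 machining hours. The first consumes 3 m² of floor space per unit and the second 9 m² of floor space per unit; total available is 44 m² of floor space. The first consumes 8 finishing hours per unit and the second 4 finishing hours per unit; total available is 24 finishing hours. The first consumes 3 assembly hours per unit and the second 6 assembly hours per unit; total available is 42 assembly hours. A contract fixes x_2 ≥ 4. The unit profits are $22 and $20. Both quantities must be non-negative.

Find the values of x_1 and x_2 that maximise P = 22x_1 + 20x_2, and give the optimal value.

The binding constraints are 3x_1 + 9x_2 = 44 and 8x_1 + 4x_2 = 24.
Solving simultaneously gives x_1 = 2/3, x_2 = 14/3.

x_1 = 2/3, x_2 = 14/3, maximum P = 108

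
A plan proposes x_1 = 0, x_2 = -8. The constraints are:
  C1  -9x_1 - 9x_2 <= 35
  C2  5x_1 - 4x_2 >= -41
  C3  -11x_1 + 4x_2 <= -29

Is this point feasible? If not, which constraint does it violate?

Constraint C1: -9x_1 - 9x_2 = 72, which is not ≤ 35. All other constraints are satisfied.

not feasible — violates C1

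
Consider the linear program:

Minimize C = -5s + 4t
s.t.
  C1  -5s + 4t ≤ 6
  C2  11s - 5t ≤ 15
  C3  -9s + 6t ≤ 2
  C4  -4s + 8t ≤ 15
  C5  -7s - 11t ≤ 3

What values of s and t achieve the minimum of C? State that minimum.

s = 25/26, t = -23/26, minimum C = -217/26

Corner points and C = -5s + 4t:
  (195/68, 225/68) → C = -75/68
  (25/26, -23/26) → C = -217/26
  (37/24, 127/48) → C = 23/8
  (-40/141, -13/141) → C = 148/141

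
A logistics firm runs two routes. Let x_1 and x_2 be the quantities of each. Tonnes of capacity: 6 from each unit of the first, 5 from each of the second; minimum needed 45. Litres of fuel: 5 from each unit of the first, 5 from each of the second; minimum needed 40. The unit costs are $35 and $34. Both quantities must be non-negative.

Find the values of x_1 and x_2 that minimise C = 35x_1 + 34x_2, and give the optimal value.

Corner points and C = 35x_1 + 34x_2:
  (0, 9) → C = 306
  (8, 0) → C = 280
  (5, 3) → C = 277
The feasible region is unbounded (it extends along (0, 1), (1, 0)), but C strictly increases along every unbounded feasible direction, so there is no improving ray and the minimum is attained at a vertex.

At the optimal vertex, 6x_1 + 5x_2 = 45 and 5x_1 + 5x_2 = 40.
Solving simultaneously gives x_1 = 5, x_2 = 3.

x_1 = 5, x_2 = 3, minimum C = 277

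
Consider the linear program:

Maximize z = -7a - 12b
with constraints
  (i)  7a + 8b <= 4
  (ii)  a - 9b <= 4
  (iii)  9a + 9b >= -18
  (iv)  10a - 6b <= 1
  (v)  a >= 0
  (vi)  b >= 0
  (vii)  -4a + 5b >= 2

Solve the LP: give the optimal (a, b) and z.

a = 0, b = 2/5, maximum z = -24/5

Feasible corners and z = -7a - 12b:
  (0, 1/2) → z = -6
  (4/67, 30/67) → z = -388/67
  (0, 2/5) → z = -24/5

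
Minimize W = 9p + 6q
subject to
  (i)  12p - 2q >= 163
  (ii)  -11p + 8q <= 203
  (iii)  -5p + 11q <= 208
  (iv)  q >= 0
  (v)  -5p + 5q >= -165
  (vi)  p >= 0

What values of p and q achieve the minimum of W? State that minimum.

p = 163/12, q = 0, minimum W = 489/4

Vertices and W = 9p + 6q:
  (2209/122, 3311/122) → W = 39747/122
  (163/12, 0) → W = 489/4
  (571/6, 373/6) → W = 2459/2
  (33, 0) → W = 297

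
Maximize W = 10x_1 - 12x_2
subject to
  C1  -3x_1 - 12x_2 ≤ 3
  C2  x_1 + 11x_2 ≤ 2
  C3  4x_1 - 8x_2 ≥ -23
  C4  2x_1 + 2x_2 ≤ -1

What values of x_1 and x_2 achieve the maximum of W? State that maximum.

x_1 = -1/3, x_2 = -1/6, maximum W = -4/3

Vertices and W = 10x_1 - 12x_2:
  (-19/7, 3/7) → W = -226/7
  (-1/3, -1/6) → W = -4/3
  (-3/4, 1/4) → W = -21/2

The binding constraints are -3x_1 - 12x_2 = 3 and 2x_1 + 2x_2 = -1.
Solving simultaneously gives x_1 = -1/3, x_2 = -1/6.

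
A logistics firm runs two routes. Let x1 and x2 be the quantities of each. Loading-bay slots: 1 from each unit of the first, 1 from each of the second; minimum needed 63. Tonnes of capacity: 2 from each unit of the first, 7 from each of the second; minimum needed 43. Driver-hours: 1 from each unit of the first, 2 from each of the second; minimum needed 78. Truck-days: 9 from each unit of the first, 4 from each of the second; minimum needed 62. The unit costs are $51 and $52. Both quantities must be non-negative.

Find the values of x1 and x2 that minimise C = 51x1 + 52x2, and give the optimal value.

The feasible region is unbounded (it extends along (0, 1), (1, 0)), but C strictly increases along every unbounded feasible direction, so there is no improving ray and the minimum is attained at a vertex.

The optimum lies where x1 + x2 = 63 and x1 + 2x2 = 78.
Solving simultaneously gives x1 = 48, x2 = 15.

x1 = 48, x2 = 15, minimum C = 3228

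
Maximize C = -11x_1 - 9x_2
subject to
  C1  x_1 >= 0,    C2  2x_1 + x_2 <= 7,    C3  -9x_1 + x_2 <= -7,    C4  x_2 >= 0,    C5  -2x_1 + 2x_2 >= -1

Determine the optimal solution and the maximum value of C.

Corner points and C = -11x_1 - 9x_2:
  (14/11, 49/11) → C = -595/11
  (5/2, 2) → C = -91/2
  (13/16, 5/16) → C = -47/4

x_1 = 13/16, x_2 = 5/16, maximum C = -47/4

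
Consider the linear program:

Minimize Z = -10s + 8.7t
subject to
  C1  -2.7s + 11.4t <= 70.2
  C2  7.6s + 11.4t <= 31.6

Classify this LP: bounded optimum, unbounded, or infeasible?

unbounded

From the feasible point (-386/103, 10314/1957), moving in the direction (11.4, -7.6) keeps every constraint satisfied while Z decreases without bound.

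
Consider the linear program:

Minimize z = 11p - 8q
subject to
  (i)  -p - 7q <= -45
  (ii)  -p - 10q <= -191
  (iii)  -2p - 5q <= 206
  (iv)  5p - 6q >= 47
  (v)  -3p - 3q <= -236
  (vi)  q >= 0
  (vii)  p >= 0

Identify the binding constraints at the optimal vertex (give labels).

(iv) and (v)

Feasible corners and z = 11p - 8q:
  (1787/27, 337/27) → z = 16961/27
  (191, 0) → z = 2101
  (519/11, 1039/33) → z = 8815/33
The feasible region is unbounded (it extends along (6, 5), (1, 0)), but z strictly increases along every unbounded feasible direction, so there is no improving ray and the minimum is attained at a vertex.

The minimum is at (519/11, 1039/33). Substituting into each constraint, equality holds for (iv) and (v); the remaining constraints have slack.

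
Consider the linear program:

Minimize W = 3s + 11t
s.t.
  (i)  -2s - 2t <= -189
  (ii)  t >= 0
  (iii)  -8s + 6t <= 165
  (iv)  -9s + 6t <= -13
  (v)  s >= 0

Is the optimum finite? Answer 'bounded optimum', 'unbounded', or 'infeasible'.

bounded optimum

Extreme points and W = 3s + 11t:
  (189/2, 0) → W = 567/2
  (116/3, 335/6) → W = 4381/6
  (178, 1589/6) → W = 20683/6
The feasible region has finitely many vertices and no improving ray; the minimum is 567/2 at (189/2, 0).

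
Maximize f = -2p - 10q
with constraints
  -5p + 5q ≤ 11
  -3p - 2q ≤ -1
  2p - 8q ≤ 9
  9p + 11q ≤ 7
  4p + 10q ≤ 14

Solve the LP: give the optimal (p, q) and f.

p = 13/14, q = -25/28, maximum f = 99/14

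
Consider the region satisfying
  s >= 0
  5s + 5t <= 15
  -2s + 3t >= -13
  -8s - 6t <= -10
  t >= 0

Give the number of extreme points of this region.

4

The feasible vertices (each the meet of two boundaries and inside every other half-plane) are:
  (0, 3)
  (0, 5/3)
  (3, 0)
  (5/4, 0)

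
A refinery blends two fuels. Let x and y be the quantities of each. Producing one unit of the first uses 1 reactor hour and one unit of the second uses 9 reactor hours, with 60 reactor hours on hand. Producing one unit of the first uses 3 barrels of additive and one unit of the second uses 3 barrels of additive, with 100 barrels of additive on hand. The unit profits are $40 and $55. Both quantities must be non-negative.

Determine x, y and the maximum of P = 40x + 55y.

Feasible corners and P = 40x + 55y:
  (0, 0) → P = 0
  (0, 20/3) → P = 1100/3
  (100/3, 0) → P = 4000/3
  (30, 10/3) → P = 4150/3

At the optimal vertex, x + 9y = 60 and 3x + 3y = 100.
Solving simultaneously gives x = 30, y = 10/3.

x = 30, y = 10/3, maximum P = 4150/3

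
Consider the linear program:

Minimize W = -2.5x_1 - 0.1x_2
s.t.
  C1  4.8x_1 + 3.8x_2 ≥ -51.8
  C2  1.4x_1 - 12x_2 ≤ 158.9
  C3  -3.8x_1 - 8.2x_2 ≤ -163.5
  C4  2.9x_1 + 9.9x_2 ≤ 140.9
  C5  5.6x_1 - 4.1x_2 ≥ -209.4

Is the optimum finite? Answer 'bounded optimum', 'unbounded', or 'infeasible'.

bounded optimum

Corner points and W = -2.5x_1 - 0.1x_2:
  (163249/2854, -9373/1427) → W = -4062479/28540
  (108797/1622, -8785/1622) → W = -135557/811
  (46327/1384, 6127/1384) → W = -582151/6920
The feasible region has finitely many vertices and no improving ray; the minimum is -135557/811 at (108797/1622, -8785/1622).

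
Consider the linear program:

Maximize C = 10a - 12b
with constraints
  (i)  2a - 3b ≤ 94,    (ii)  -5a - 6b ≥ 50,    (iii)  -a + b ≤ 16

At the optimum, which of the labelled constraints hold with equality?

(i) and (ii)

Corner points and C = 10a - 12b:
  (46/3, -190/9) → C = 1220/3
  (-142, -126) → C = 92
  (-146/11, 30/11) → C = -1820/11

The maximum is at (46/3, -190/9). Substituting into each constraint, equality holds for (i) and (ii); the remaining constraints have slack.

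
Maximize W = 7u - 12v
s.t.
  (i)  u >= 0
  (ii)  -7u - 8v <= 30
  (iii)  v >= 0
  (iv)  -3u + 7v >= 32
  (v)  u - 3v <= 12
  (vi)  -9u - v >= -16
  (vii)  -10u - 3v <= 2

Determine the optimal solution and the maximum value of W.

u = 40/33, v = 56/11, maximum W = -1736/33

Feasible corners and W = 7u - 12v:
  (0, 32/7) → W = -384/7
  (0, 16) → W = -192
  (40/33, 56/11) → W = -1736/33

The binding constraints are -3u + 7v = 32 and -9u - v = -16.
Solving simultaneously gives u = 40/33, v = 56/11.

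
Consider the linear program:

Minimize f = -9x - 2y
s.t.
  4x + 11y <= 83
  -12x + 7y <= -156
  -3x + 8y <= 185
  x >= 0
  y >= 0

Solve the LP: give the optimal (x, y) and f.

x = 83/4, y = 0, minimum f = -747/4

Feasible corners and f = -9x - 2y:
  (2297/160, 93/40) → f = -21417/160
  (83/4, 0) → f = -747/4
  (13, 0) → f = -117

The binding constraints are 4x + 11y = 83 and y = 0.
Solving simultaneously gives x = 83/4, y = 0.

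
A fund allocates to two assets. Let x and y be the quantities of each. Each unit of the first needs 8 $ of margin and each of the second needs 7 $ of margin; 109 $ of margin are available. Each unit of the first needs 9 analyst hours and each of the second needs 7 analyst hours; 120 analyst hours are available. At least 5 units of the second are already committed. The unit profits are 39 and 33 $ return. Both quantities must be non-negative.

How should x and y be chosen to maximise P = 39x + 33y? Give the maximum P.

Feasible corners and P = 39x + 33y:
  (0, 109/7) → P = 3597/7
  (0, 5) → P = 165
  (37/4, 5) → P = 2103/4

x = 37/4, y = 5, maximum P = 2103/4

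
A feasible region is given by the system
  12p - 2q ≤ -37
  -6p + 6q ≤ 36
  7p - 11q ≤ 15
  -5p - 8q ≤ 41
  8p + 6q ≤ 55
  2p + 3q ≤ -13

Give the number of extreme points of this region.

The feasible vertices (each the meet of two boundaries and inside every other half-plane) are:
  (-189/53, -307/106)
  (-137/40, -41/20)
  (-89/13, -11/13)
  (-31/5, -1/5)

4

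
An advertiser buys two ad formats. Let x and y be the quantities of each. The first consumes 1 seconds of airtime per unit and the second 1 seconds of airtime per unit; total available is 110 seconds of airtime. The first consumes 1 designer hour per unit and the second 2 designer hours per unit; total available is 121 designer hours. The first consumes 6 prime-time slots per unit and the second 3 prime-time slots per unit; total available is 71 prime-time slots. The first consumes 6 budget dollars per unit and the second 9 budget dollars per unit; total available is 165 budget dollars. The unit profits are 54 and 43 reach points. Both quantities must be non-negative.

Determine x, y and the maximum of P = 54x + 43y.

x = 4, y = 47/3, maximum P = 2669/3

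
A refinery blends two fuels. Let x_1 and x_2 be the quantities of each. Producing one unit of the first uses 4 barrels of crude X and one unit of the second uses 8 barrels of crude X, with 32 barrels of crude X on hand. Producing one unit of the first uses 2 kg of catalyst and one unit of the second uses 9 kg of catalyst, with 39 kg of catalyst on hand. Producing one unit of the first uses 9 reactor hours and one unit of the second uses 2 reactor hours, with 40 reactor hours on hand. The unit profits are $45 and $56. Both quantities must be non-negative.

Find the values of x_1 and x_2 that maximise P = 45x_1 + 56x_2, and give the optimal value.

x_1 = 4, x_2 = 2, maximum P = 292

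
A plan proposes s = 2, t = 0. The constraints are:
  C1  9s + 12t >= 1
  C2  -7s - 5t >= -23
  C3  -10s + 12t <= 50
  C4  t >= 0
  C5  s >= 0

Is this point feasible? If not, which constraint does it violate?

feasible

C1: 18 ≥ 1 ✓
C2: -14 ≥ -23 ✓
C3: -20 ≤ 50 ✓
C4: 0 ≥ 0 ✓
C5: 2 ≥ 0 ✓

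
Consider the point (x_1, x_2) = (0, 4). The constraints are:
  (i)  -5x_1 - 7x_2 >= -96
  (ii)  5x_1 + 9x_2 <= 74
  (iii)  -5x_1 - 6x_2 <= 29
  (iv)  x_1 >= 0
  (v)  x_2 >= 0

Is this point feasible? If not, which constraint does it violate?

feasible

(i): -28 ≥ -96 ✓
(ii): 36 ≤ 74 ✓
(iii): -24 ≤ 29 ✓
(iv): 0 ≥ 0 ✓
(v): 4 ≥ 0 ✓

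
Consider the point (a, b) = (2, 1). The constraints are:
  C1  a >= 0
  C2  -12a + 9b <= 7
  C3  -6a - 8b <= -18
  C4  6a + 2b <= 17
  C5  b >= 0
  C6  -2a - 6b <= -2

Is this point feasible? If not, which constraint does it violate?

feasible

C1: 2 ≥ 0 ✓
C2: -15 ≤ 7 ✓
C3: -20 ≤ -18 ✓
C4: 14 ≤ 17 ✓
C5: 1 ≥ 0 ✓
C6: -10 ≤ -2 ✓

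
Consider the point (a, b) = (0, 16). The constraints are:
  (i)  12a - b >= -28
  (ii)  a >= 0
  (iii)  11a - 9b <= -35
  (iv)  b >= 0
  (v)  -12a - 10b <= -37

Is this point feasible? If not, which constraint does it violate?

(i): -16 ≥ -28 ✓
(ii): 0 ≥ 0 ✓
(iii): -144 ≤ -35 ✓
(iv): 16 ≥ 0 ✓
(v): -160 ≤ -37 ✓

feasible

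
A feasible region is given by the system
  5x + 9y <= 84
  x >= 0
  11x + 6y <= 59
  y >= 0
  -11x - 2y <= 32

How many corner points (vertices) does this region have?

4

The feasible vertices (each the meet of two boundaries and inside every other half-plane) are:
  (0, 28/3)
  (9/23, 629/69)
  (0, 0)
  (59/11, 0)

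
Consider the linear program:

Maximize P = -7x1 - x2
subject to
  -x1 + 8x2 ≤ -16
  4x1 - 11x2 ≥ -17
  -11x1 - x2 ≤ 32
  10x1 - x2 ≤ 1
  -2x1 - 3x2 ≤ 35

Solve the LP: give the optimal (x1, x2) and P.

x1 = -61/31, x2 = -321/31, maximum P = 748/31

Vertices and P = -7x1 - x2:
  (-240/89, -208/89) → P = 1888/89
  (-8/79, -159/79) → P = 215/79
  (-61/31, -321/31) → P = 748/31
  (-1, -11) → P = 18

At the optimal vertex, -11x1 - x2 = 32 and -2x1 - 3x2 = 35.
Solving simultaneously gives x1 = -61/31, x2 = -321/31.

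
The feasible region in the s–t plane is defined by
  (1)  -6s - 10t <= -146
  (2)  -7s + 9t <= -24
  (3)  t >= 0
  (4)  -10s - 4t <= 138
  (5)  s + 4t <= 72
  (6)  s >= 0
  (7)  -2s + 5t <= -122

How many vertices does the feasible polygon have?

3

Pairwise boundary intersections that survive every other constraint:
  (72, 0)
  (61, 0)
  (848/13, 22/13)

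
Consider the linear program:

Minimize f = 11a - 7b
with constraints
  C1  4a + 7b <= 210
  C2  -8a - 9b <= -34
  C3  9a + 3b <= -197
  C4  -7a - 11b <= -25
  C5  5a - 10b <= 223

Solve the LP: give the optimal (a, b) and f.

The optimum lies where 4a + 7b = 210 and -8a - 9b = -34.
Solving simultaneously gives a = -413/5, b = 386/5.

a = -413/5, b = 386/5, minimum f = -1449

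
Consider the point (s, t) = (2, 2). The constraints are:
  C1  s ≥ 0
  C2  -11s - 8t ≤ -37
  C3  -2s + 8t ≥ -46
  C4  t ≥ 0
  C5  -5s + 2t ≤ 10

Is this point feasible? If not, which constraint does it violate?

C1: 2 ≥ 0 ✓
C2: -38 ≤ -37 ✓
C3: 12 ≥ -46 ✓
C4: 2 ≥ 0 ✓
C5: -6 ≤ 10 ✓

feasible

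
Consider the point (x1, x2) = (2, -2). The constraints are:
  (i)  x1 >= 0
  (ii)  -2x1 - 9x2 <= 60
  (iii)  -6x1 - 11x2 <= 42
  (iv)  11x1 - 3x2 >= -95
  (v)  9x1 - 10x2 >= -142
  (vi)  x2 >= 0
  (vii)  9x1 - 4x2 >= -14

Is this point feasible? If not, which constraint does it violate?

Constraint (vi): x2 = -2, which is not ≥ 0. All other constraints are satisfied.

not feasible — violates (vi)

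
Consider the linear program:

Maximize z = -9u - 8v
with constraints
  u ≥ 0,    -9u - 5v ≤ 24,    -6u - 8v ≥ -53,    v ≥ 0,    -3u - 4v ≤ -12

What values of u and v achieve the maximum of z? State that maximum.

u = 0, v = 3, maximum z = -24

Vertices and z = -9u - 8v:
  (0, 53/8) → z = -53
  (0, 3) → z = -24
  (53/6, 0) → z = -159/2
  (4, 0) → z = -36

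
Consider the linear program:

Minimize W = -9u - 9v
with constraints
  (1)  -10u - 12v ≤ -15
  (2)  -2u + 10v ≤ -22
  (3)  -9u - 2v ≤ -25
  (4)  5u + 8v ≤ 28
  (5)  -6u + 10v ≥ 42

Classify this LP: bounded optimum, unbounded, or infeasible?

The boundaries -10u - 12v = -15 and -2u + 10v = -22 meet at (207/62, -95/62), but that point violates -6u + 10v ≥ 42. Every candidate vertex is excluded by some other constraint, so the feasible region is empty.

infeasible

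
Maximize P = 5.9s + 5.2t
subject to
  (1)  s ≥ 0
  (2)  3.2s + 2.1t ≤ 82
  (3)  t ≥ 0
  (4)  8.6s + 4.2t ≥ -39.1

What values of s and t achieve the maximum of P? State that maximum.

The optimum lies where s = 0 and 3.2s + 2.1t = 82.
Solving simultaneously gives s = 0, t = 820/21.

s = 0, t = 820/21, maximum P = 4264/21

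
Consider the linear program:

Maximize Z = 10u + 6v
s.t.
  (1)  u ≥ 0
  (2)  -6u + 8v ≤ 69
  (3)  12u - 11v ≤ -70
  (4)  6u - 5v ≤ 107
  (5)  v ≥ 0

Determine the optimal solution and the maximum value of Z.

Feasible corners and Z = 10u + 6v:
  (0, 69/8) → Z = 207/4
  (0, 70/11) → Z = 420/11
  (199/30, 68/5) → Z = 2219/15

u = 199/30, v = 68/5, maximum Z = 2219/15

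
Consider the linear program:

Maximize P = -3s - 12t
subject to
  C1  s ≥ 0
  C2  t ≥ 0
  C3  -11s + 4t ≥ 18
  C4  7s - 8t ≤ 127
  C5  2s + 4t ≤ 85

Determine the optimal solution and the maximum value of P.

Corner points and P = -3s - 12t:
  (0, 9/2) → P = -54
  (0, 85/4) → P = -255
  (67/13, 971/52) → P = -3114/13

s = 0, t = 9/2, maximum P = -54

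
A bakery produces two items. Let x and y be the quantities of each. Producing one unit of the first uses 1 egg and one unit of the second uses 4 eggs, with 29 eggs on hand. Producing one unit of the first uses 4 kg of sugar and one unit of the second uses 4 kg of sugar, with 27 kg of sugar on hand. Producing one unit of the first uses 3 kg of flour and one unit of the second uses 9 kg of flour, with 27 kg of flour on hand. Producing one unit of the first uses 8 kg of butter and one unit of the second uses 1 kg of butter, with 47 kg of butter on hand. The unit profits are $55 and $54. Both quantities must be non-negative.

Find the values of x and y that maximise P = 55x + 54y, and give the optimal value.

Vertices and P = 55x + 54y:
  (0, 0) → P = 0
  (0, 3) → P = 162
  (47/8, 0) → P = 2585/8
  (45/8, 9/8) → P = 2961/8
  (23/4, 1) → P = 1481/4

x = 23/4, y = 1, maximum P = 1481/4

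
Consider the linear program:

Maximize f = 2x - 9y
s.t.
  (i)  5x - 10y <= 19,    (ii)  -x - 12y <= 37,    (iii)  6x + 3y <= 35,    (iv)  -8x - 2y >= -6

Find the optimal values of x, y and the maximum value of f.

x = -71/35, y = -102/35, maximum f = 776/35

Feasible corners and f = 2x - 9y:
  (-71/35, -102/35) → f = 776/35
  (49/45, -61/45) → f = 647/45
  (-13/3, 61/3) → f = -575/3
The feasible region is unbounded (it extends along (-1, 2), (-12, 1)), but f strictly decreases along every unbounded feasible direction, so there is no improving ray and the maximum is attained at a vertex.

The optimum lies where 5x - 10y = 19 and -x - 12y = 37.
Solving simultaneously gives x = -71/35, y = -102/35.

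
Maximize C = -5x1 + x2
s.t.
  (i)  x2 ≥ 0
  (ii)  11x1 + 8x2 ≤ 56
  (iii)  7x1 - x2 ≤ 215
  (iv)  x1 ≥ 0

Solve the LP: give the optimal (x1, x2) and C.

Extreme points and C = -5x1 + x2:
  (56/11, 0) → C = -280/11
  (0, 0) → C = 0
  (0, 7) → C = 7

The binding constraints are 11x1 + 8x2 = 56 and x1 = 0.
Solving simultaneously gives x1 = 0, x2 = 7.

x1 = 0, x2 = 7, maximum C = 7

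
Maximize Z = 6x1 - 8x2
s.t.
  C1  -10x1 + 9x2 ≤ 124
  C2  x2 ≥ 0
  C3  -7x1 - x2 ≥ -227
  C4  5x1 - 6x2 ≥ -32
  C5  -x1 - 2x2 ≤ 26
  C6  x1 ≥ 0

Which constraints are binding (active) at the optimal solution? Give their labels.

Extreme points and Z = 6x1 - 8x2:
  (227/7, 0) → Z = 1362/7
  (0, 0) → Z = 0
  (1330/47, 1359/47) → Z = -2892/47
  (0, 16/3) → Z = -128/3

The maximum is at (227/7, 0). Substituting into each constraint, equality holds for C2 and C3; the remaining constraints have slack.

C2 and C3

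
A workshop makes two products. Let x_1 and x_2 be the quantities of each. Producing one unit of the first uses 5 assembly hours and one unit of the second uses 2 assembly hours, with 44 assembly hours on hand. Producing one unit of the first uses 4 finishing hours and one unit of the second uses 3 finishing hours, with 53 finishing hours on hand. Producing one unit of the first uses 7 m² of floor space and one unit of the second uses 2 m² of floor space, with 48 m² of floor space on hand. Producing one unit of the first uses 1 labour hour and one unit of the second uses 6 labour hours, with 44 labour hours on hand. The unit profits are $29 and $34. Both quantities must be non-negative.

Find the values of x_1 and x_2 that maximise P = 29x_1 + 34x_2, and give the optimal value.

The optimum lies where 7x_1 + 2x_2 = 48 and x_1 + 6x_2 = 44.
Solving simultaneously gives x_1 = 5, x_2 = 13/2.

x_1 = 5, x_2 = 13/2, maximum P = 366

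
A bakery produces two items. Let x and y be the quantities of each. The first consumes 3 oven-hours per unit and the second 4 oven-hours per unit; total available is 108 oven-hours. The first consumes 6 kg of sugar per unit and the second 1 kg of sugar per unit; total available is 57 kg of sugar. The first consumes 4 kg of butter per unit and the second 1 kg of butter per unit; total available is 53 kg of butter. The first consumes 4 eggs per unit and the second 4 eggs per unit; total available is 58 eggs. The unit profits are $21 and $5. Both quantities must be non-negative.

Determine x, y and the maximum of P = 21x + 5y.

Feasible corners and P = 21x + 5y:
  (0, 0) → P = 0
  (0, 29/2) → P = 145/2
  (19/2, 0) → P = 399/2
  (17/2, 6) → P = 417/2

At the optimal vertex, 6x + y = 57 and 4x + 4y = 58.
Solving simultaneously gives x = 17/2, y = 6.

x = 17/2, y = 6, maximum P = 417/2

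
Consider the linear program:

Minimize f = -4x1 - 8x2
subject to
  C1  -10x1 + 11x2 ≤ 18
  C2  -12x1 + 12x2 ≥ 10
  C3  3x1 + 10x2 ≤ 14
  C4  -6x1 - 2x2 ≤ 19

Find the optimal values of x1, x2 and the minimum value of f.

x1 = 17/39, x2 = 33/26, minimum f = -464/39

Extreme points and f = -4x1 - 8x2:
  (-26/133, 194/133) → f = -1448/133
  (-245/86, -41/43) → f = 818/43
  (17/39, 33/26) → f = -464/39
  (-31/12, -7/4) → f = 73/3

The binding constraints are -12x1 + 12x2 = 10 and 3x1 + 10x2 = 14.
Solving simultaneously gives x1 = 17/39, x2 = 33/26.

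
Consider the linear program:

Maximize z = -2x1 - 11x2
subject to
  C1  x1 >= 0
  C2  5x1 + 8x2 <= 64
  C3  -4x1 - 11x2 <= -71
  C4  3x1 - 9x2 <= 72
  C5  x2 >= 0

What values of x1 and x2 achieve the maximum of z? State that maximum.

x1 = 136/23, x2 = 99/23, maximum z = -1361/23

At the optimal vertex, 5x1 + 8x2 = 64 and -4x1 - 11x2 = -71.
Solving simultaneously gives x1 = 136/23, x2 = 99/23.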